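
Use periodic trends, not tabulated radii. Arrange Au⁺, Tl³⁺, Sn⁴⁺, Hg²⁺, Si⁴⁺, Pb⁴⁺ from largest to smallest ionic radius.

First list Z and electron count for each: Si⁴⁺ has 10 e⁻ (Z=14), Sn⁴⁺ has 46 e⁻ (Z=50), Pb⁴⁺ has 78 e⁻ (Z=82), Tl³⁺ has 78 e⁻ (Z=81), Hg²⁺ has 78 e⁻ (Z=80), Au⁺ has 78 e⁻ (Z=79). Si⁴⁺ < Sn⁴⁺ (same group, 2 shells fewer); Sn⁴⁺ < Pb⁴⁺ (same group, period 5 vs 6); Pb⁴⁺ < Tl³⁺ (isoelectronic, higher Z=82 is smaller); Tl³⁺ < Hg²⁺ (both 78 e⁻, Z=81>80); Hg²⁺ < Au⁺ (both 78 e⁻, Z=80>79).

Au⁺ > Hg²⁺ > Tl³⁺ > Pb⁴⁺ > Sn⁴⁺ > Si⁴⁺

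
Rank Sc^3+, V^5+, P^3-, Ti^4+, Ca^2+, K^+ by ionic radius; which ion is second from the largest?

Each ion has 18 electrons. The ranking follows nuclear charge in reverse — greater Z gives a smaller radius. V^5+ (Z=23), Ti^4+ (Z=22), Sc^3+ (Z=21), Ca^2+ (Z=20), K^+ (Z=19), P^3- (Z=15).
Ordering: V^5+ < Ti^4+ < Sc^3+ < Ca^2+ < K^+ < P^3-. The second largest is K^+.

K^+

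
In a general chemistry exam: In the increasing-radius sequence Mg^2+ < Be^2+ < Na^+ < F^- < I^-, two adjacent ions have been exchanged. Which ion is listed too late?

Scanning neighbour by neighbour, only Mg^2+/Be^2+ violates a trend: both in group 2 with the same charge; Be^2+ (period 2) has the smaller radius. That makes Be^2+ the one sitting a position late relative to where it belongs.

Be^2+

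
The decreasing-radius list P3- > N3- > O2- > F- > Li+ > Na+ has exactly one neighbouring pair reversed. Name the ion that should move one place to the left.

Na+

Compare adjacent ions: same group and charge — period 2 sits above period 3, so Li+ is smaller — yet in this decreasing list Li+ sits before Na+. Nothing else is reversed, so Na+ should move one place to the left.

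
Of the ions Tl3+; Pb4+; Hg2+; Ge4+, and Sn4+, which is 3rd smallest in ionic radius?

Tabulating Z and e⁻: Ge4+ has 28 e⁻ (Z=32), Sn4+ has 46 e⁻ (Z=50), Pb4+ has 78 e⁻ (Z=82), Tl3+ has 78 e⁻ (Z=81), Hg2+ has 78 e⁻ (Z=80). Ge4+ < Sn4+ (same group, period 4 vs 5); Sn4+ < Pb4+ (same group, 1 shell fewer); Pb4+ < Tl3+ (isoelectronic, higher Z=82 is smaller); Tl3+ < Hg2+ (isoelectronic, higher Z=81 is smaller).
Full ascending order: Ge4+ < Sn4+ < Pb4+ < Tl3+ < Hg2+. Counting from the smallest, position 3 is Pb4+.

Pb4+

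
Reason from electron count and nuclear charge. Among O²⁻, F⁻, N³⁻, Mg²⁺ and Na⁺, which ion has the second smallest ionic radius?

Isoelectronic series (10 e⁻ each). Size is set by nuclear charge: more protons means a smaller ion. Mg²⁺ (Z=12), Na⁺ (Z=11), F⁻ (Z=9), O²⁻ (Z=8), N³⁻ (Z=7).
That gives Mg²⁺ < Na⁺ < F⁻ < O²⁻ < N³⁻. From the smallest end, number 2 is Na⁺.

Na⁺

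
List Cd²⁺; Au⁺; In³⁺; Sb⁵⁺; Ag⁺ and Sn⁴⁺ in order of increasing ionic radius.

Sb⁵⁺ has 46 e⁻ (Z=51), Sn⁴⁺ has 46 e⁻ (Z=50), In³⁺ has 46 e⁻ (Z=49), Cd²⁺ has 46 e⁻ (Z=48), Ag⁺ has 46 e⁻ (Z=47), Au⁺ has 78 e⁻ (Z=79). Sb⁵⁺ < Sn⁴⁺ (both 46 e⁻, Z=51>50); Sn⁴⁺ < In³⁺ (both 46 e⁻, Z=50>49); In³⁺ < Cd²⁺ (both 46 e⁻, Z=49>48); Cd²⁺ < Ag⁺ (both 46 e⁻, Z=48>47); Ag⁺ < Au⁺ (same group, period 5 vs 6).

Sb⁵⁺ < Sn⁴⁺ < In³⁺ < Cd²⁺ < Ag⁺ < Au⁺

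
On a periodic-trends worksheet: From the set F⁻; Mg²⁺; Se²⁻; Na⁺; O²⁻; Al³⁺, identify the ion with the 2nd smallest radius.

Mg²⁺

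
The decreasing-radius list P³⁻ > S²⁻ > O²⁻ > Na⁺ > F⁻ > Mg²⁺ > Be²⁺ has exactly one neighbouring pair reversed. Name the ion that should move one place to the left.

F⁻

Scanning neighbour by neighbour, only Na⁺/F⁻ violates a trend: Na⁺ and F⁻ share 10 electrons; the higher nuclear charge on Na (Z=11) contracts it more, so Na⁺ < F⁻. That makes F⁻ the one sitting a position late relative to where it belongs.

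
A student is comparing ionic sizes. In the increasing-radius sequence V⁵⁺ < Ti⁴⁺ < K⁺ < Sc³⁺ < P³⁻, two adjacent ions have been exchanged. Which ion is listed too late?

Sc³⁺

The pair K⁺, Sc³⁺ is the wrong way round — they are isoelectronic (18 e⁻) and Sc has more protons than K (21 vs 19), making Sc³⁺ smaller. All other adjacent pairs agree with periodic trends, so Sc³⁺ is the misplaced ion.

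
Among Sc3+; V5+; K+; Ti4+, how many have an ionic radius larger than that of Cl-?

Each ion has 18 electrons. The ranking follows nuclear charge in reverse — greater Z gives a smaller radius. V5+ (Z=23), Ti4+ (Z=22), Sc3+ (Z=21), K+ (Z=19), Cl- (Z=17).
Placing each against Cl-: smaller — V5+, Ti4+, Sc3+, K+; larger — none. So 0 are larger.

0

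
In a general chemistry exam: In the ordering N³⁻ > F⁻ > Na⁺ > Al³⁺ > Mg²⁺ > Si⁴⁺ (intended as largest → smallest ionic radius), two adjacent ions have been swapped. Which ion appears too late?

Mg²⁺

Scanning neighbour by neighbour, only Al³⁺/Mg²⁺ violates a trend: they are isoelectronic (10 e⁻) and Al has more protons than Mg (13 vs 12), making Al³⁺ smaller. That makes Mg²⁺ the one sitting a position late relative to where it belongs.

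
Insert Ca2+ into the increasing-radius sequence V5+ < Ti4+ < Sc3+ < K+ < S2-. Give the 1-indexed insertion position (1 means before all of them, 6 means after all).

4

Each ion has 18 electrons. The ranking follows nuclear charge in reverse — greater Z gives a smaller radius. V5+ (Z=23), Ti4+ (Z=22), Sc3+ (Z=21), Ca2+ (Z=20), K+ (Z=19), S2- (Z=16).
The complete sequence is V5+ < Ti4+ < Sc3+ < Ca2+ < K+ < S2-. Ca2+ sits at position 4.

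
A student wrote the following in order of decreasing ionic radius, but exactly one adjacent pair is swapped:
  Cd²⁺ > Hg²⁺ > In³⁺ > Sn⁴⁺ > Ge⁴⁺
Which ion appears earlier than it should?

Cd²⁺

The pair Cd²⁺, Hg²⁺ is the wrong way round — Cd²⁺ and Hg²⁺ are in one column with the same charge; the lighter period-5 ion has one fewer shell and is smaller. All other adjacent pairs agree with periodic trends, so Cd²⁺ is the misplaced ion.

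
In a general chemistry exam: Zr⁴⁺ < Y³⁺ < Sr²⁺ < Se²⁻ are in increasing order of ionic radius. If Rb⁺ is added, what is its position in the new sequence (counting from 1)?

4

All of these have 36 electrons (isoelectronic). With the same electron cloud, the ion with the most protons pulls it in tightest. Nuclear charges: Zr⁴⁺ (Z=40), Y³⁺ (Z=39), Sr²⁺ (Z=38), Rb⁺ (Z=37), Se²⁻ (Z=34). Highest Z is smallest.
Merged order: Zr⁴⁺ < Y³⁺ < Sr²⁺ < Rb⁺ < Se²⁻ — Rb⁺ is number 4.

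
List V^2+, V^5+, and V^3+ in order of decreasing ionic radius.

For a single element, ionic radius drops as positive charge rises — V^5+ < V^2+.

V^2+ > V^3+ > V^5+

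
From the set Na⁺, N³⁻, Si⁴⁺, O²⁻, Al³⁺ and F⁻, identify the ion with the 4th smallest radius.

F⁻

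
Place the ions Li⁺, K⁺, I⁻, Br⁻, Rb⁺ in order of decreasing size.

I⁻ > Br⁻ > Rb⁺ > K⁺ > Li⁺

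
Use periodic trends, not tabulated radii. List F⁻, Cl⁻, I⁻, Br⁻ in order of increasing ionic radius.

F⁻ < Cl⁻ < Br⁻ < I⁻

Same group, same charge. Going down the group adds an extra shell of electrons, so the ion gets larger: F⁻ is highest in the group and smallest.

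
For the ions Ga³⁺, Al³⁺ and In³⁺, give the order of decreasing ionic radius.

All are in the same group with charge +3. Radius grows down the group as n (the outermost shell) increases.

In³⁺ > Ga³⁺ > Al³⁺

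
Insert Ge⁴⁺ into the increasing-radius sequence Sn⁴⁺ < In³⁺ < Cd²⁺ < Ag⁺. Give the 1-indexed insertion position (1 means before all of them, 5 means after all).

First list Z and electron count for each: Ge⁴⁺: 28 e⁻, Z=32, Sn⁴⁺: 46 e⁻, Z=50, In³⁺: 46 e⁻, Z=49, Cd²⁺: 46 e⁻, Z=48, Ag⁺: 46 e⁻, Z=47. Ge⁴⁺ < Sn⁴⁺ (same group, 1 shell fewer); Sn⁴⁺ < In³⁺ (isoelectronic, higher Z=50 is smaller); In³⁺ < Cd²⁺ (both 46 e⁻, Z=49>48); Cd²⁺ < Ag⁺ (isoelectronic, higher Z=48 is smaller).
Putting Ge⁴⁺ in gives Ge⁴⁺ < Sn⁴⁺ < In³⁺ < Cd²⁺ < Ag⁺; it lands at slot 1.

1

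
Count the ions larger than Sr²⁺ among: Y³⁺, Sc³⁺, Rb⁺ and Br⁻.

Sc³⁺ has 18 e⁻ (Z=21), Y³⁺ has 36 e⁻ (Z=39), Sr²⁺ has 36 e⁻ (Z=38), Rb⁺ has 36 e⁻ (Z=37), Br⁻ has 36 e⁻ (Z=35). Sc³⁺ < Y³⁺ (same group, 1 shell fewer); Y³⁺ < Sr²⁺ (both 36 e⁻, Z=39>38); Sr²⁺ < Rb⁺ (both 36 e⁻, Z=38>37); Rb⁺ < Br⁻ (both 36 e⁻, Z=37>35).
Relative to Sr²⁺, the ions that are larger are Rb⁺, Br⁻. Count: 2.

2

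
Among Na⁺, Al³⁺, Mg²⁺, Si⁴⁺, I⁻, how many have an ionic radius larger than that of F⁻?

Tabulating Z and e⁻: Si⁴⁺: 10 e⁻, Z=14, Al³⁺: 10 e⁻, Z=13, Mg²⁺: 10 e⁻, Z=12, Na⁺: 10 e⁻, Z=11, F⁻: 10 e⁻, Z=9, I⁻: 54 e⁻, Z=53. Si⁴⁺ < Al³⁺ (both 10 e⁻, Z=14>13); Al³⁺ < Mg²⁺ (isoelectronic, higher Z=13 is smaller); Mg²⁺ < Na⁺ (both 10 e⁻, Z=12>11); Na⁺ < F⁻ (isoelectronic, higher Z=11 is smaller); F⁻ < I⁻ (same group, 3 shells fewer).
Ordering all of them (including F⁻) by radius gives Si⁴⁺ < Al³⁺ < Mg²⁺ < Na⁺ < F⁻ < I⁻. That's 1.

1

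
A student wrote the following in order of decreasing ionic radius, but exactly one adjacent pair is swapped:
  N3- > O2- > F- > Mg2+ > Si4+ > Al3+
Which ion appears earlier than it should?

Compare adjacent ions: they are isoelectronic (10 e⁻) and Si has more protons than Al (14 vs 13), making Si4+ smaller — yet in this decreasing list Si4+ sits before Al3+. Nothing else is reversed, so Si4+ should move one place to the right.

Si4+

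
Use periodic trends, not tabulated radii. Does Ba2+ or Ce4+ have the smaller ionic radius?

All of these have 54 electrons (isoelectronic). With the same electron cloud, the ion with the most protons pulls it in tightest. Nuclear charges: Ce4+ (Z=58), Ba2+ (Z=56). Highest Z is smallest.

Ce4+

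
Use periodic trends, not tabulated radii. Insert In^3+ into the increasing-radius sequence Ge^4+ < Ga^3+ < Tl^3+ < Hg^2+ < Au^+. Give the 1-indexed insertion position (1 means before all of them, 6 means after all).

3

First list Z and electron count for each: Ge^4+ (Z=32, 28 e⁻), Ga^3+ (Z=31, 28 e⁻), In^3+ (Z=49, 46 e⁻), Tl^3+ (Z=81, 78 e⁻), Hg^2+ (Z=80, 78 e⁻), Au^+ (Z=79, 78 e⁻). Ge^4+ < Ga^3+ (isoelectronic, higher Z=32 is smaller); Ga^3+ < In^3+ (same group, period 4 vs 5); In^3+ < Tl^3+ (same group, 1 shell fewer); Tl^3+ < Hg^2+ (isoelectronic, higher Z=81 is smaller); Hg^2+ < Au^+ (both 78 e⁻, Z=80>79).
With In^3+ included the full order is Ge^4+ < Ga^3+ < In^3+ < Tl^3+ < Hg^2+ < Au^+, so it takes position 3.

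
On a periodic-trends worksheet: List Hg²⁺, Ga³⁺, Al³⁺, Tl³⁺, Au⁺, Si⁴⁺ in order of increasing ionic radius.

Si⁴⁺ < Al³⁺ < Ga³⁺ < Tl³⁺ < Hg²⁺ < Au⁺

First list Z and electron count for each: Si⁴⁺: 10 e⁻, Z=14, Al³⁺: 10 e⁻, Z=13, Ga³⁺: 28 e⁻, Z=31, Tl³⁺: 78 e⁻, Z=81, Hg²⁺: 78 e⁻, Z=80, Au⁺: 78 e⁻, Z=79. Si⁴⁺ < Al³⁺ (both 10 e⁻, Z=14>13); Al³⁺ < Ga³⁺ (same group, 1 shell fewer); Ga³⁺ < Tl³⁺ (same group, 2 shells fewer); Tl³⁺ < Hg²⁺ (both 78 e⁻, Z=81>80); Hg²⁺ < Au⁺ (both 78 e⁻, Z=80>79).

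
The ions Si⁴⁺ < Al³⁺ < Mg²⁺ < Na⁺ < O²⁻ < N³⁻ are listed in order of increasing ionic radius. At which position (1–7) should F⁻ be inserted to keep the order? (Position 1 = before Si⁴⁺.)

5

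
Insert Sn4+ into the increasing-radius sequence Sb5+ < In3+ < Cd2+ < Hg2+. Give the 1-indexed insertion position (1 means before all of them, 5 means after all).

2

First list Z and electron count for each: Sb5+ (Z=51, 46 e⁻), Sn4+ (Z=50, 46 e⁻), In3+ (Z=49, 46 e⁻), Cd2+ (Z=48, 46 e⁻), Hg2+ (Z=80, 78 e⁻). Sb5+ < Sn4+ (isoelectronic, higher Z=51 is smaller); Sn4+ < In3+ (isoelectronic, higher Z=50 is smaller); In3+ < Cd2+ (isoelectronic, higher Z=49 is smaller); Cd2+ < Hg2+ (same group, period 5 vs 6).
The complete sequence is Sb5+ < Sn4+ < In3+ < Cd2+ < Hg2+. Sn4+ sits at position 2.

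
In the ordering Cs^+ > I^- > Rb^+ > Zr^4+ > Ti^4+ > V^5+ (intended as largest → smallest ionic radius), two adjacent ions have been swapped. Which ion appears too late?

Compare adjacent ions: Cs^+ and I^- share 54 electrons; the higher nuclear charge on Cs (Z=55) contracts it more, so Cs^+ < I^- — yet in this decreasing list Cs^+ sits before I^-. Nothing else is reversed, so I^- should move one place to the left.

I^-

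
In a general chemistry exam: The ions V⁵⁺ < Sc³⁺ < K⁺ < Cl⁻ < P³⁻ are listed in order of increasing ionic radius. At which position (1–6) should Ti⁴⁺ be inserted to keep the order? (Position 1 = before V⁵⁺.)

Isoelectronic series (18 e⁻ each). Size is set by nuclear charge: more protons means a smaller ion. V⁵⁺ (Z=23), Ti⁴⁺ (Z=22), Sc³⁺ (Z=21), K⁺ (Z=19), Cl⁻ (Z=17), P³⁻ (Z=15).
Merged order: V⁵⁺ < Ti⁴⁺ < Sc³⁺ < K⁺ < Cl⁻ < P³⁻ — Ti⁴⁺ is number 2.

2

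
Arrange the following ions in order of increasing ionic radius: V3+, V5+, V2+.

For a single element, ionic radius drops as positive charge rises — V5+ < V2+.

V5+ < V3+ < V2+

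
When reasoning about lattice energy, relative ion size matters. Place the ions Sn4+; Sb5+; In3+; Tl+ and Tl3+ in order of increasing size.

Sb5+: 46 e⁻, Z=51, Sn4+: 46 e⁻, Z=50, In3+: 46 e⁻, Z=49, Tl3+: 78 e⁻, Z=81, Tl+: 80 e⁻, Z=81. Sb5+ < Sn4+ (both 46 e⁻, Z=51>50); Sn4+ < In3+ (isoelectronic, higher Z=50 is smaller); In3+ < Tl3+ (same group, period 5 vs 6); Tl3+ < Tl+ (higher charge on the same element).

Sb5+ < Sn4+ < In3+ < Tl3+ < Tl+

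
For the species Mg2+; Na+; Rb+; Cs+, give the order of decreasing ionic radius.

Cs+ > Rb+ > Na+ > Mg2+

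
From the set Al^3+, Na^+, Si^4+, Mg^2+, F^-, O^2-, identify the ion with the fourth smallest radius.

Na^+

Isoelectronic series (10 e⁻ each). Size is set by nuclear charge: more protons means a smaller ion. Si^4+ (Z=14), Al^3+ (Z=13), Mg^2+ (Z=12), Na^+ (Z=11), F^- (Z=9), O^2- (Z=8).
So the order is Si^4+ < Al^3+ < Mg^2+ < Na^+ < F^- < O^2-; the 4th-smallest ion is Na^+.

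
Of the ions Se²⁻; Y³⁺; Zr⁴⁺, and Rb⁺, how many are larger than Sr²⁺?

Isoelectronic series (36 e⁻ each). Size is set by nuclear charge: more protons means a smaller ion. Zr⁴⁺ (Z=40), Y³⁺ (Z=39), Sr²⁺ (Z=38), Rb⁺ (Z=37), Se²⁻ (Z=34).
Placing each against Sr²⁺: smaller — Zr⁴⁺, Y³⁺; larger — Rb⁺, Se²⁻. So 2 are larger.

2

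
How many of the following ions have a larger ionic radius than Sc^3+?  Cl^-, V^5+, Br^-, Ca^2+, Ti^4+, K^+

4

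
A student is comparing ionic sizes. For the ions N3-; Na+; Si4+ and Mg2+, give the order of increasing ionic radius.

Si4+ < Mg2+ < Na+ < N3-

All of these have 10 electrons (isoelectronic). With the same electron cloud, the ion with the most protons pulls it in tightest. Nuclear charges: Si4+ (Z=14), Mg2+ (Z=12), Na+ (Z=11), N3- (Z=7). Highest Z is smallest.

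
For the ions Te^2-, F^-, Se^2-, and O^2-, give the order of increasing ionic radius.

F^- < O^2- < Se^2- < Te^2-

First list Z and electron count for each: F^- (Z=9, 10 e⁻), O^2- (Z=8, 10 e⁻), Se^2- (Z=34, 36 e⁻), Te^2- (Z=52, 54 e⁻). F^- < O^2- (isoelectronic, higher Z=9 is smaller); O^2- < Se^2- (same group, period 2 vs 4); Se^2- < Te^2- (same group, period 4 vs 5).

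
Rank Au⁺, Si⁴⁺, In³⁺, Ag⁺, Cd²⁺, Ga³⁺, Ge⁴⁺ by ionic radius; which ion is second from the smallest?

First list Z and electron count for each: Si⁴⁺ has 10 e⁻ (Z=14), Ge⁴⁺ has 28 e⁻ (Z=32), Ga³⁺ has 28 e⁻ (Z=31), In³⁺ has 46 e⁻ (Z=49), Cd²⁺ has 46 e⁻ (Z=48), Ag⁺ has 46 e⁻ (Z=47), Au⁺ has 78 e⁻ (Z=79). Si⁴⁺ < Ge⁴⁺ (same group, 1 shell fewer); Ge⁴⁺ < Ga³⁺ (both 28 e⁻, Z=32>31); Ga³⁺ < In³⁺ (same group, 1 shell fewer); In³⁺ < Cd²⁺ (both 46 e⁻, Z=49>48); Cd²⁺ < Ag⁺ (both 46 e⁻, Z=48>47); Ag⁺ < Au⁺ (same group, period 5 vs 6).
Full ascending order: Si⁴⁺ < Ge⁴⁺ < Ga³⁺ < In³⁺ < Cd²⁺ < Ag⁺ < Au⁺. Counting from the smallest, position 2 is Ge⁴⁺.

Ge⁴⁺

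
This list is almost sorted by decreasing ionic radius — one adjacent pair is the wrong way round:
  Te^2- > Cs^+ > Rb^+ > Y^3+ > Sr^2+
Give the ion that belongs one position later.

Y^3+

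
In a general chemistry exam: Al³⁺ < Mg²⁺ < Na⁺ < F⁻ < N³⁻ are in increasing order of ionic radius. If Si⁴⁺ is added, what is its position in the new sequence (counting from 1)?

Each ion has 10 electrons. The ranking follows nuclear charge in reverse — greater Z gives a smaller radius. Si⁴⁺ (Z=14), Al³⁺ (Z=13), Mg²⁺ (Z=12), Na⁺ (Z=11), F⁻ (Z=9), N³⁻ (Z=7).
Merged order: Si⁴⁺ < Al³⁺ < Mg²⁺ < Na⁺ < F⁻ < N³⁻ — Si⁴⁺ is number 1.

1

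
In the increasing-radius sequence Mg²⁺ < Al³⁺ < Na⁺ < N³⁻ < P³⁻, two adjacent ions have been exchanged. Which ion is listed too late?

Al³⁺

Compare adjacent ions: they are isoelectronic (10 e⁻) and Al has more protons than Mg (13 vs 12), making Al³⁺ smaller — yet in this increasing list Mg²⁺ sits before Al³⁺. Nothing else is reversed, so Al³⁺ should move one place to the left.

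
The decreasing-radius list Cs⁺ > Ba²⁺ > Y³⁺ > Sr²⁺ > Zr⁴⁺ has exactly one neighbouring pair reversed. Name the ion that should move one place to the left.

Compare adjacent ions: they are isoelectronic (36 e⁻) and Y has more protons than Sr (39 vs 38), making Y³⁺ smaller — yet in this decreasing list Y³⁺ sits before Sr²⁺. Nothing else is reversed, so Sr²⁺ should move one place to the left.

Sr²⁺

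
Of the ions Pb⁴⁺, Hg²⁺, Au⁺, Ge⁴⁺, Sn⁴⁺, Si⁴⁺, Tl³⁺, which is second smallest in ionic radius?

Ge⁴⁺

First list Z and electron count for each: Si⁴⁺ has 10 e⁻ (Z=14), Ge⁴⁺ has 28 e⁻ (Z=32), Sn⁴⁺ has 46 e⁻ (Z=50), Pb⁴⁺ has 78 e⁻ (Z=82), Tl³⁺ has 78 e⁻ (Z=81), Hg²⁺ has 78 e⁻ (Z=80), Au⁺ has 78 e⁻ (Z=79). Si⁴⁺ < Ge⁴⁺ (same group, period 3 vs 4); Ge⁴⁺ < Sn⁴⁺ (same group, 1 shell fewer); Sn⁴⁺ < Pb⁴⁺ (same group, period 5 vs 6); Pb⁴⁺ < Tl³⁺ (isoelectronic, higher Z=82 is smaller); Tl³⁺ < Hg²⁺ (both 78 e⁻, Z=81>80); Hg²⁺ < Au⁺ (isoelectronic, higher Z=80 is smaller).
So the order is Si⁴⁺ < Ge⁴⁺ < Sn⁴⁺ < Pb⁴⁺ < Tl³⁺ < Hg²⁺ < Au⁺; the 2nd-smallest ion is Ge⁴⁺.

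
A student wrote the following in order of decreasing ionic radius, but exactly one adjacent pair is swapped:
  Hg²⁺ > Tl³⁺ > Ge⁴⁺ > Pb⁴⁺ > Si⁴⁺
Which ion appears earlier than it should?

Ge⁴⁺

Scanning neighbour by neighbour, only Ge⁴⁺/Pb⁴⁺ violates a trend: both in group 14 with the same charge; Ge⁴⁺ (period 4) has the smaller radius. That makes Ge⁴⁺ the one sitting a position early relative to where it belongs.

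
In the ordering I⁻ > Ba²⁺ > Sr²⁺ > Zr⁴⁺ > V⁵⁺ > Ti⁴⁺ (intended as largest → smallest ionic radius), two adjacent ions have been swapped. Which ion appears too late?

Ti⁴⁺

Scanning neighbour by neighbour, only V⁵⁺/Ti⁴⁺ violates a trend: V⁵⁺ and Ti⁴⁺ share 18 electrons; the higher nuclear charge on V (Z=23) contracts it more, so V⁵⁺ < Ti⁴⁺. That makes Ti⁴⁺ the one sitting a position late relative to where it belongs.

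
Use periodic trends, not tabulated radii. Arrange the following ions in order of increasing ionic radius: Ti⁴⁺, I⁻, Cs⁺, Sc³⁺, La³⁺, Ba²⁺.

Ti⁴⁺ < Sc³⁺ < La³⁺ < Ba²⁺ < Cs⁺ < I⁻

Tabulating Z and e⁻: Ti⁴⁺ (Z=22, 18 e⁻), Sc³⁺ (Z=21, 18 e⁻), La³⁺ (Z=57, 54 e⁻), Ba²⁺ (Z=56, 54 e⁻), Cs⁺ (Z=55, 54 e⁻), I⁻ (Z=53, 54 e⁻). Ti⁴⁺ < Sc³⁺ (both 18 e⁻, Z=22>21); Sc³⁺ < La³⁺ (same group, 2 shells fewer); La³⁺ < Ba²⁺ (isoelectronic, higher Z=57 is smaller); Ba²⁺ < Cs⁺ (both 54 e⁻, Z=56>55); Cs⁺ < I⁻ (both 54 e⁻, Z=55>53).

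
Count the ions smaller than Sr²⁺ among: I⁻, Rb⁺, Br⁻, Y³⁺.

Work out protons and electrons: Y³⁺ has 36 e⁻ (Z=39), Sr²⁺ has 36 e⁻ (Z=38), Rb⁺ has 36 e⁻ (Z=37), Br⁻ has 36 e⁻ (Z=35), I⁻ has 54 e⁻ (Z=53). Y³⁺ < Sr²⁺ (both 36 e⁻, Z=39>38); Sr²⁺ < Rb⁺ (isoelectronic, higher Z=38 is smaller); Rb⁺ < Br⁻ (isoelectronic, higher Z=37 is smaller); Br⁻ < I⁻ (same group, 1 shell fewer).
Overall: Y³⁺ < Sr²⁺ < Rb⁺ < Br⁻ < I⁻. Sr²⁺ has 1 below it and 3 above. Count: 1.

1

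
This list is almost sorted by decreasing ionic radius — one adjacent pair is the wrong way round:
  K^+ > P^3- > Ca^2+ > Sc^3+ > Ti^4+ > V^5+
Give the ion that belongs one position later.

K^+

The pair K^+, P^3- is the wrong way round — they are isoelectronic (18 e⁻) and K has more protons than P (19 vs 15), making K^+ smaller. All other adjacent pairs agree with periodic trends, so K^+ is the misplaced ion.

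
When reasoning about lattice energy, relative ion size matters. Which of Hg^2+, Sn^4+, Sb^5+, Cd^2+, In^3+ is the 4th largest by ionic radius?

Sn^4+

Sb^5+ has 46 e⁻ (Z=51), Sn^4+ has 46 e⁻ (Z=50), In^3+ has 46 e⁻ (Z=49), Cd^2+ has 46 e⁻ (Z=48), Hg^2+ has 78 e⁻ (Z=80). Sb^5+ < Sn^4+ (isoelectronic, higher Z=51 is smaller); Sn^4+ < In^3+ (isoelectronic, higher Z=50 is smaller); In^3+ < Cd^2+ (isoelectronic, higher Z=49 is smaller); Cd^2+ < Hg^2+ (same group, 1 shell fewer).
Full ascending order: Sb^5+ < Sn^4+ < In^3+ < Cd^2+ < Hg^2+. Counting from the largest, position 4 is Sn^4+.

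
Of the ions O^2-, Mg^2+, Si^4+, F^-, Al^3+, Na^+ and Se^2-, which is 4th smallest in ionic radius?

Na^+

Si^4+ has 10 e⁻ (Z=14), Al^3+ has 10 e⁻ (Z=13), Mg^2+ has 10 e⁻ (Z=12), Na^+ has 10 e⁻ (Z=11), F^- has 10 e⁻ (Z=9), O^2- has 10 e⁻ (Z=8), Se^2- has 36 e⁻ (Z=34). Si^4+ < Al^3+ (isoelectronic, higher Z=14 is smaller); Al^3+ < Mg^2+ (isoelectronic, higher Z=13 is smaller); Mg^2+ < Na^+ (isoelectronic, higher Z=12 is smaller); Na^+ < F^- (both 10 e⁻, Z=11>9); F^- < O^2- (isoelectronic, higher Z=9 is smaller); O^2- < Se^2- (same group, period 2 vs 4).
So the order is Si^4+ < Al^3+ < Mg^2+ < Na^+ < F^- < O^2- < Se^2-; the 4th-smallest ion is Na^+.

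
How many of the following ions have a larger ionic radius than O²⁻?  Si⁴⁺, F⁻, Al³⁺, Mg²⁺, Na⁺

These species are isoelectronic with 10 electrons. The only difference is the number of protons: Si⁴⁺ (Z=14), Al³⁺ (Z=13), Mg²⁺ (Z=12), Na⁺ (Z=11), F⁻ (Z=9), O²⁻ (Z=8). The strongest nuclear pull (Si⁴⁺) gives the smallest ion.
Placing each against O²⁻: smaller — Si⁴⁺, Al³⁺, Mg²⁺, Na⁺, F⁻; larger — none. That's 0.

0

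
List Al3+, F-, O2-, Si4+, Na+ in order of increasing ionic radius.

Si4+ < Al3+ < Na+ < F- < O2-

These species are isoelectronic with 10 electrons. The only difference is the number of protons: Si4+ (Z=14), Al3+ (Z=13), Na+ (Z=11), F- (Z=9), O2- (Z=8). The strongest nuclear pull (Si4+) gives the smallest ion.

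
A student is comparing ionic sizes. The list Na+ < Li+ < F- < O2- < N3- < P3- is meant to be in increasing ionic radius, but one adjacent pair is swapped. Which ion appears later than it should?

Scanning neighbour by neighbour, only Na+/Li+ violates a trend: both in group 1 with the same charge; Li+ (period 2) has the smaller radius. That makes Li+ the one sitting a position late relative to where it belongs.

Li+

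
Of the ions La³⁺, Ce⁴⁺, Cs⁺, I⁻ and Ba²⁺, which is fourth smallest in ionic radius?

Cs⁺

Each ion has 54 electrons. The ranking follows nuclear charge in reverse — greater Z gives a smaller radius. Ce⁴⁺ (Z=58), La³⁺ (Z=57), Ba²⁺ (Z=56), Cs⁺ (Z=55), I⁻ (Z=53).
Ordering: Ce⁴⁺ < La³⁺ < Ba²⁺ < Cs⁺ < I⁻. The fourth smallest is Cs⁺.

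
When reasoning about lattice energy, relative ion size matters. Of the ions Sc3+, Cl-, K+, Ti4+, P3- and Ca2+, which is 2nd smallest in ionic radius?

Sc3+

Each ion has 18 electrons. The ranking follows nuclear charge in reverse — greater Z gives a smaller radius. Ti4+ (Z=22), Sc3+ (Z=21), Ca2+ (Z=20), K+ (Z=19), Cl- (Z=17), P3- (Z=15).
That gives Ti4+ < Sc3+ < Ca2+ < K+ < Cl- < P3-. From the smallest end, number 2 is Sc3+.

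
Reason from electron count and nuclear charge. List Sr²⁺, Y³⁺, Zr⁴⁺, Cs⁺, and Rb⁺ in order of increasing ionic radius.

Tabulating Z and e⁻: Zr⁴⁺ (Z=40, 36 e⁻), Y³⁺ (Z=39, 36 e⁻), Sr²⁺ (Z=38, 36 e⁻), Rb⁺ (Z=37, 36 e⁻), Cs⁺ (Z=55, 54 e⁻). Zr⁴⁺ < Y³⁺ (both 36 e⁻, Z=40>39); Y³⁺ < Sr²⁺ (both 36 e⁻, Z=39>38); Sr²⁺ < Rb⁺ (both 36 e⁻, Z=38>37); Rb⁺ < Cs⁺ (same group, 1 shell fewer).

Zr⁴⁺ < Y³⁺ < Sr²⁺ < Rb⁺ < Cs⁺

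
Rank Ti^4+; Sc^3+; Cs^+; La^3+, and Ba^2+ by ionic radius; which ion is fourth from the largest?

Sc^3+

Ti^4+ has 18 e⁻ (Z=22), Sc^3+ has 18 e⁻ (Z=21), La^3+ has 54 e⁻ (Z=57), Ba^2+ has 54 e⁻ (Z=56), Cs^+ has 54 e⁻ (Z=55). Ti^4+ < Sc^3+ (isoelectronic, higher Z=22 is smaller); Sc^3+ < La^3+ (same group, period 4 vs 6); La^3+ < Ba^2+ (isoelectronic, higher Z=57 is smaller); Ba^2+ < Cs^+ (isoelectronic, higher Z=56 is smaller).
Full ascending order: Ti^4+ < Sc^3+ < La^3+ < Ba^2+ < Cs^+. Counting from the largest, position 4 is Sc^3+.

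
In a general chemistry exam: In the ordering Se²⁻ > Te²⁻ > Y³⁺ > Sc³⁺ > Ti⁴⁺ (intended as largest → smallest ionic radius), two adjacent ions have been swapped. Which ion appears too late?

The pair Se²⁻, Te²⁻ is the wrong way round — same group and charge — period 4 sits above period 5, so Se²⁻ is smaller. All other adjacent pairs agree with periodic trends, so Te²⁻ is the misplaced ion.

Te²⁻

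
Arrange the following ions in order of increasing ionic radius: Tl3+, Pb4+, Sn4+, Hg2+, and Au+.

Sn4+ has 46 e⁻ (Z=50), Pb4+ has 78 e⁻ (Z=82), Tl3+ has 78 e⁻ (Z=81), Hg2+ has 78 e⁻ (Z=80), Au+ has 78 e⁻ (Z=79). Sn4+ < Pb4+ (same group, 1 shell fewer); Pb4+ < Tl3+ (both 78 e⁻, Z=82>81); Tl3+ < Hg2+ (isoelectronic, higher Z=81 is smaller); Hg2+ < Au+ (both 78 e⁻, Z=80>79).

Sn4+ < Pb4+ < Tl3+ < Hg2+ < Au+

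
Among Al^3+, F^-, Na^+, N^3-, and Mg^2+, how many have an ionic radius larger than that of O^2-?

These species are isoelectronic with 10 electrons. The only difference is the number of protons: Al^3+ (Z=13), Mg^2+ (Z=12), Na^+ (Z=11), F^- (Z=9), O^2- (Z=8), N^3- (Z=7). The strongest nuclear pull (Al^3+) gives the smallest ion.
Ordering all of them (including O^2-) by radius gives Al^3+ < Mg^2+ < Na^+ < F^- < O^2- < N^3-. So 1 is larger.

1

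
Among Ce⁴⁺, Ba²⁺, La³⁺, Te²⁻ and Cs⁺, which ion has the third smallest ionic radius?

These species are isoelectronic with 54 electrons. The only difference is the number of protons: Ce⁴⁺ (Z=58), La³⁺ (Z=57), Ba²⁺ (Z=56), Cs⁺ (Z=55), Te²⁻ (Z=52). The strongest nuclear pull (Ce⁴⁺) gives the smallest ion.
Ordering: Ce⁴⁺ < La³⁺ < Ba²⁺ < Cs⁺ < Te²⁻. The third smallest is Ba²⁺.

Ba²⁺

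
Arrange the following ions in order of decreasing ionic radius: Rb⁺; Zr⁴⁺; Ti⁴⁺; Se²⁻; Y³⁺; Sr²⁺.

Se²⁻ > Rb⁺ > Sr²⁺ > Y³⁺ > Zr⁴⁺ > Ti⁴⁺

Ti⁴⁺ has 18 e⁻ (Z=22), Zr⁴⁺ has 36 e⁻ (Z=40), Y³⁺ has 36 e⁻ (Z=39), Sr²⁺ has 36 e⁻ (Z=38), Rb⁺ has 36 e⁻ (Z=37), Se²⁻ has 36 e⁻ (Z=34). Ti⁴⁺ < Zr⁴⁺ (same group, period 4 vs 5); Zr⁴⁺ < Y³⁺ (both 36 e⁻, Z=40>39); Y³⁺ < Sr²⁺ (isoelectronic, higher Z=39 is smaller); Sr²⁺ < Rb⁺ (both 36 e⁻, Z=38>37); Rb⁺ < Se²⁻ (isoelectronic, higher Z=37 is smaller).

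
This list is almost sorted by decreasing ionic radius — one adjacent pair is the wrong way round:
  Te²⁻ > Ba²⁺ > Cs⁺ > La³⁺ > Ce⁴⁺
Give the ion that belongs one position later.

The pair Ba²⁺, Cs⁺ is the wrong way round — both have 54 electrons but Z(Ba)=56 > Z(Cs)=55, so Ba²⁺ should be the smaller of the two. All other adjacent pairs agree with periodic trends, so Ba²⁺ is the misplaced ion.

Ba²⁺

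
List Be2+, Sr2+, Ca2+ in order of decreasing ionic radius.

Sr2+ > Ca2+ > Be2+

Same group, same charge. Going down the group adds an extra shell of electrons, so the ion gets larger: Be2+ is highest in the group and smallest.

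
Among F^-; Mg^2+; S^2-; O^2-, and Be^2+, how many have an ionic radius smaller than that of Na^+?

Be^2+ (Z=4, 2 e⁻), Mg^2+ (Z=12, 10 e⁻), Na^+ (Z=11, 10 e⁻), F^- (Z=9, 10 e⁻), O^2- (Z=8, 10 e⁻), S^2- (Z=16, 18 e⁻). Be^2+ < Mg^2+ (same group, 1 shell fewer); Mg^2+ < Na^+ (isoelectronic, higher Z=12 is smaller); Na^+ < F^- (both 10 e⁻, Z=11>9); F^- < O^2- (isoelectronic, higher Z=9 is smaller); O^2- < S^2- (same group, period 2 vs 3).
Ordering all of them (including Na^+) by radius gives Be^2+ < Mg^2+ < Na^+ < F^- < O^2- < S^2-. Count: 2.

2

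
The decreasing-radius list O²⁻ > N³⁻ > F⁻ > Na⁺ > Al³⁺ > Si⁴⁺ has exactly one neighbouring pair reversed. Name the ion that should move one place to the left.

N³⁻

The pair O²⁻, N³⁻ is the wrong way round — both have 10 electrons but Z(O)=8 > Z(N)=7, so O²⁻ should be the smaller of the two. All other adjacent pairs agree with periodic trends, so N³⁻ is the misplaced ion.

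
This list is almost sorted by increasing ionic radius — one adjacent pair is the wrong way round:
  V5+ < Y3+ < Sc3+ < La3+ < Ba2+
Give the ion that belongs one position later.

Compare adjacent ions: Sc3+ and Y3+ are in one column with the same charge; the lighter period-4 ion has one fewer shell and is smaller — yet in this increasing list Y3+ sits before Sc3+. Nothing else is reversed, so Y3+ should move one place to the right.

Y3+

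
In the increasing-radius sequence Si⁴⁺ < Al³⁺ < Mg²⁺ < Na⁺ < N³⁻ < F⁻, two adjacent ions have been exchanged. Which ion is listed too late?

F⁻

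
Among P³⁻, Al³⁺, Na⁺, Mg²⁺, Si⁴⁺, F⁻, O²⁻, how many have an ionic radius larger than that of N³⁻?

First list Z and electron count for each: Si⁴⁺ has 10 e⁻ (Z=14), Al³⁺ has 10 e⁻ (Z=13), Mg²⁺ has 10 e⁻ (Z=12), Na⁺ has 10 e⁻ (Z=11), F⁻ has 10 e⁻ (Z=9), O²⁻ has 10 e⁻ (Z=8), N³⁻ has 10 e⁻ (Z=7), P³⁻ has 18 e⁻ (Z=15). Si⁴⁺ < Al³⁺ (both 10 e⁻, Z=14>13); Al³⁺ < Mg²⁺ (both 10 e⁻, Z=13>12); Mg²⁺ < Na⁺ (isoelectronic, higher Z=12 is smaller); Na⁺ < F⁻ (both 10 e⁻, Z=11>9); F⁻ < O²⁻ (isoelectronic, higher Z=9 is smaller); O²⁻ < N³⁻ (isoelectronic, higher Z=8 is smaller); N³⁻ < P³⁻ (same group, period 2 vs 3).
Relative to N³⁻, the ions that are larger are P³⁻. That's 1.

1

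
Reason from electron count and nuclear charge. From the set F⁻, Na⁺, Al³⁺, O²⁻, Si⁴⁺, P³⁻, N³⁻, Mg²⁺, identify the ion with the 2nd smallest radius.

Al³⁺

Work out protons and electrons: Si⁴⁺ has 10 e⁻ (Z=14), Al³⁺ has 10 e⁻ (Z=13), Mg²⁺ has 10 e⁻ (Z=12), Na⁺ has 10 e⁻ (Z=11), F⁻ has 10 e⁻ (Z=9), O²⁻ has 10 e⁻ (Z=8), N³⁻ has 10 e⁻ (Z=7), P³⁻ has 18 e⁻ (Z=15). Si⁴⁺ < Al³⁺ (both 10 e⁻, Z=14>13); Al³⁺ < Mg²⁺ (isoelectronic, higher Z=13 is smaller); Mg²⁺ < Na⁺ (both 10 e⁻, Z=12>11); Na⁺ < F⁻ (both 10 e⁻, Z=11>9); F⁻ < O²⁻ (both 10 e⁻, Z=9>8); O²⁻ < N³⁻ (isoelectronic, higher Z=8 is smaller); N³⁻ < P³⁻ (same group, period 2 vs 3).
So the order is Si⁴⁺ < Al³⁺ < Mg²⁺ < Na⁺ < F⁻ < O²⁻ < N³⁻ < P³⁻; the 2nd-smallest ion is Al³⁺.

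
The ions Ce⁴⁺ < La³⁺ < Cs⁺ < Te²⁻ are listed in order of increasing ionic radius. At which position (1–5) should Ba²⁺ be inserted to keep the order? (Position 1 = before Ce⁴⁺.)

These species are isoelectronic with 54 electrons. The only difference is the number of protons: Ce⁴⁺ (Z=58), La³⁺ (Z=57), Ba²⁺ (Z=56), Cs⁺ (Z=55), Te²⁻ (Z=52). The strongest nuclear pull (Ce⁴⁺) gives the smallest ion.
Merged order: Ce⁴⁺ < La³⁺ < Ba²⁺ < Cs⁺ < Te²⁻ — Ba²⁺ is number 3.

3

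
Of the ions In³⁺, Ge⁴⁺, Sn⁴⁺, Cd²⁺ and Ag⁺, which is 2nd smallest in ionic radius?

First list Z and electron count for each: Ge⁴⁺ has 28 e⁻ (Z=32), Sn⁴⁺ has 46 e⁻ (Z=50), In³⁺ has 46 e⁻ (Z=49), Cd²⁺ has 46 e⁻ (Z=48), Ag⁺ has 46 e⁻ (Z=47). Ge⁴⁺ < Sn⁴⁺ (same group, period 4 vs 5); Sn⁴⁺ < In³⁺ (isoelectronic, higher Z=50 is smaller); In³⁺ < Cd²⁺ (both 46 e⁻, Z=49>48); Cd²⁺ < Ag⁺ (both 46 e⁻, Z=48>47).
That gives Ge⁴⁺ < Sn⁴⁺ < In³⁺ < Cd²⁺ < Ag⁺. From the smallest end, number 2 is Sn⁴⁺.

Sn⁴⁺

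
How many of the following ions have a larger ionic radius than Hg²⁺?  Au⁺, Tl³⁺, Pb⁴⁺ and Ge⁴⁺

1

First list Z and electron count for each: Ge⁴⁺ has 28 e⁻ (Z=32), Pb⁴⁺ has 78 e⁻ (Z=82), Tl³⁺ has 78 e⁻ (Z=81), Hg²⁺ has 78 e⁻ (Z=80), Au⁺ has 78 e⁻ (Z=79). Ge⁴⁺ < Pb⁴⁺ (same group, 2 shells fewer); Pb⁴⁺ < Tl³⁺ (isoelectronic, higher Z=82 is smaller); Tl³⁺ < Hg²⁺ (isoelectronic, higher Z=81 is smaller); Hg²⁺ < Au⁺ (isoelectronic, higher Z=80 is smaller).
Overall: Ge⁴⁺ < Pb⁴⁺ < Tl³⁺ < Hg²⁺ < Au⁺. Hg²⁺ has 3 below it and 1 above. Count: 1.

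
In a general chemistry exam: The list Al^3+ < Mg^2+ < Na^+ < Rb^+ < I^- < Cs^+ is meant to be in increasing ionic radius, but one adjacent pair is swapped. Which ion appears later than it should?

Cs^+

Compare adjacent ions: both have 54 electrons but Z(Cs)=55 > Z(I)=53, so Cs^+ should be the smaller of the two — yet in this increasing list I^- sits before Cs^+. Nothing else is reversed, so Cs^+ should move one place to the left.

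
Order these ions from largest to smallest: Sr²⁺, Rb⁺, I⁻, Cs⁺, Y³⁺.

Tabulating Z and e⁻: Y³⁺ has 36 e⁻ (Z=39), Sr²⁺ has 36 e⁻ (Z=38), Rb⁺ has 36 e⁻ (Z=37), Cs⁺ has 54 e⁻ (Z=55), I⁻ has 54 e⁻ (Z=53). Y³⁺ < Sr²⁺ (isoelectronic, higher Z=39 is smaller); Sr²⁺ < Rb⁺ (isoelectronic, higher Z=38 is smaller); Rb⁺ < Cs⁺ (same group, 1 shell fewer); Cs⁺ < I⁻ (isoelectronic, higher Z=55 is smaller).

I⁻ > Cs⁺ > Rb⁺ > Sr²⁺ > Y³⁺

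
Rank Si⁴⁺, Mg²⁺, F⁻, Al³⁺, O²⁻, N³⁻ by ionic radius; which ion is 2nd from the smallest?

Al³⁺

These species are isoelectronic with 10 electrons. The only difference is the number of protons: Si⁴⁺ (Z=14), Al³⁺ (Z=13), Mg²⁺ (Z=12), F⁻ (Z=9), O²⁻ (Z=8), N³⁻ (Z=7). The strongest nuclear pull (Si⁴⁺) gives the smallest ion.
Ordering: Si⁴⁺ < Al³⁺ < Mg²⁺ < F⁻ < O²⁻ < N³⁻. The 2nd smallest is Al³⁺.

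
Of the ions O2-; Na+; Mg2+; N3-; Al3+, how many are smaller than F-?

3

These species are isoelectronic with 10 electrons. The only difference is the number of protons: Al3+ (Z=13), Mg2+ (Z=12), Na+ (Z=11), F- (Z=9), O2- (Z=8), N3- (Z=7). The strongest nuclear pull (Al3+) gives the smallest ion.
Ordering all of them (including F-) by radius gives Al3+ < Mg2+ < Na+ < F- < O2- < N3-. That's 3.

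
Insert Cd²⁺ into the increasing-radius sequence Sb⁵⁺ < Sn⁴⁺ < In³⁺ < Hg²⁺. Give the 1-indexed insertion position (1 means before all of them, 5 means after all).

Tabulating Z and e⁻: Sb⁵⁺ has 46 e⁻ (Z=51), Sn⁴⁺ has 46 e⁻ (Z=50), In³⁺ has 46 e⁻ (Z=49), Cd²⁺ has 46 e⁻ (Z=48), Hg²⁺ has 78 e⁻ (Z=80). Sb⁵⁺ < Sn⁴⁺ (isoelectronic, higher Z=51 is smaller); Sn⁴⁺ < In³⁺ (both 46 e⁻, Z=50>49); In³⁺ < Cd²⁺ (isoelectronic, higher Z=49 is smaller); Cd²⁺ < Hg²⁺ (same group, period 5 vs 6).
Merged order: Sb⁵⁺ < Sn⁴⁺ < In³⁺ < Cd²⁺ < Hg²⁺ — Cd²⁺ is number 4.

4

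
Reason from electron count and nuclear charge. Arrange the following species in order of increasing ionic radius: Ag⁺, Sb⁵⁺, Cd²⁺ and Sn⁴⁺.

These species are isoelectronic with 46 electrons. The only difference is the number of protons: Sb⁵⁺ (Z=51), Sn⁴⁺ (Z=50), Cd²⁺ (Z=48), Ag⁺ (Z=47). The strongest nuclear pull (Sb⁵⁺) gives the smallest ion.

Sb⁵⁺ < Sn⁴⁺ < Cd²⁺ < Ag⁺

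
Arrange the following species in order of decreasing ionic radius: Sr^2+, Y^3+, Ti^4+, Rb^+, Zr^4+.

Electron counts and nuclear charges: Ti^4+: 18 e⁻, Z=22, Zr^4+: 36 e⁻, Z=40, Y^3+: 36 e⁻, Z=39, Sr^2+: 36 e⁻, Z=38, Rb^+: 36 e⁻, Z=37. Ti^4+ < Zr^4+ (same group, period 4 vs 5); Zr^4+ < Y^3+ (isoelectronic, higher Z=40 is smaller); Y^3+ < Sr^2+ (both 36 e⁻, Z=39>38); Sr^2+ < Rb^+ (both 36 e⁻, Z=38>37).

Rb^+ > Sr^2+ > Y^3+ > Zr^4+ > Ti^4+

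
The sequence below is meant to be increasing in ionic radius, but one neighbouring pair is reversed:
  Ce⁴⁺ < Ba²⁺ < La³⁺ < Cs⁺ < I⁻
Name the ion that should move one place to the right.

Scanning neighbour by neighbour, only Ba²⁺/La³⁺ violates a trend: they are isoelectronic (54 e⁻) and La has more protons than Ba (57 vs 56), making La³⁺ smaller. That makes Ba²⁺ the one sitting a position early relative to where it belongs.

Ba²⁺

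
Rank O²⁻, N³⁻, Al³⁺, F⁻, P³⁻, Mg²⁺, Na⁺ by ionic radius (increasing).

Al³⁺ < Mg²⁺ < Na⁺ < F⁻ < O²⁻ < N³⁻ < P³⁻

Al³⁺ (Z=13, 10 e⁻), Mg²⁺ (Z=12, 10 e⁻), Na⁺ (Z=11, 10 e⁻), F⁻ (Z=9, 10 e⁻), O²⁻ (Z=8, 10 e⁻), N³⁻ (Z=7, 10 e⁻), P³⁻ (Z=15, 18 e⁻). Al³⁺ < Mg²⁺ (both 10 e⁻, Z=13>12); Mg²⁺ < Na⁺ (isoelectronic, higher Z=12 is smaller); Na⁺ < F⁻ (isoelectronic, higher Z=11 is smaller); F⁻ < O²⁻ (isoelectronic, higher Z=9 is smaller); O²⁻ < N³⁻ (isoelectronic, higher Z=8 is smaller); N³⁻ < P³⁻ (same group, period 2 vs 3).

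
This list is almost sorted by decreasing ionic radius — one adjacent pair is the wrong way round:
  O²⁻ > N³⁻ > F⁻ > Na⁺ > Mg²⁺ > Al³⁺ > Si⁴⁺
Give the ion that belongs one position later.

Check each adjacent pair. O²⁻ and N³⁻ are reversed: O²⁻ and N³⁻ share 10 electrons; the higher nuclear charge on O (Z=8) contracts it more, so O²⁻ < N³⁻. No other neighbouring pair contradicts the periodic trends, so O²⁻ is the ion listed too early.

O²⁻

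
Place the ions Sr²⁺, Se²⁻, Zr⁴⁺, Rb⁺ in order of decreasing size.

Se²⁻ > Rb⁺ > Sr²⁺ > Zr⁴⁺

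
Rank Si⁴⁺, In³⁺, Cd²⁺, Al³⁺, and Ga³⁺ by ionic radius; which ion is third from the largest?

Ga³⁺

First list Z and electron count for each: Si⁴⁺: 10 e⁻, Z=14, Al³⁺: 10 e⁻, Z=13, Ga³⁺: 28 e⁻, Z=31, In³⁺: 46 e⁻, Z=49, Cd²⁺: 46 e⁻, Z=48. Si⁴⁺ < Al³⁺ (isoelectronic, higher Z=14 is smaller); Al³⁺ < Ga³⁺ (same group, period 3 vs 4); Ga³⁺ < In³⁺ (same group, period 4 vs 5); In³⁺ < Cd²⁺ (isoelectronic, higher Z=49 is smaller).
So the order is Si⁴⁺ < Al³⁺ < Ga³⁺ < In³⁺ < Cd²⁺; the 3rd-largest ion is Ga³⁺.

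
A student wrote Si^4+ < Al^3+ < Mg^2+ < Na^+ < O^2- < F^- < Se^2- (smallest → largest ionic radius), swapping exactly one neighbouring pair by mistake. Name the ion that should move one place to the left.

F^-

The pair O^2-, F^- is the wrong way round — both have 10 electrons but Z(F)=9 > Z(O)=8, so F^- should be the smaller of the two. All other adjacent pairs agree with periodic trends, so F^- is the misplaced ion.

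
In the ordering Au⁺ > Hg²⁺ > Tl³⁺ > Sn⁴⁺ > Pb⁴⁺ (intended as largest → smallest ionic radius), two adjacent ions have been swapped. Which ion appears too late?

Pb⁴⁺

The pair Sn⁴⁺, Pb⁴⁺ is the wrong way round — both in group 14 with the same charge; Sn⁴⁺ (period 5) has the smaller radius. All other adjacent pairs agree with periodic trends, so Pb⁴⁺ is the misplaced ion.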